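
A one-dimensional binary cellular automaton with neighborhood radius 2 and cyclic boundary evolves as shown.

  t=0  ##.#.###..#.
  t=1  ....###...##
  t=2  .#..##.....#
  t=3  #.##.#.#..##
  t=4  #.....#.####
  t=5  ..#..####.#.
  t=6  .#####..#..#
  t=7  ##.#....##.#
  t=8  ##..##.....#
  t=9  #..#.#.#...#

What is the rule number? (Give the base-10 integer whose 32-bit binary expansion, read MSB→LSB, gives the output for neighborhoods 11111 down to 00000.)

  nb #####: next=#  (t=4,i=10, bit31=1)
  nb ####.: next=.  (t=4,i=11, bit30=0)
  nb ###.#: next=#  (t=3,i=0, bit29=1)
  nb ###..: next=.  (t=0,i=7, bit28=0)
  nb ##.##: next=.  (t=3,i=1, bit27=0)
  nb ##.#.: next=.  (t=0,i=2, bit26=0)
  nb ##..#: next=.  (t=0,i=8, bit25=0)
  nb ##...: next=.  (t=1,i=0, bit24=0)
  nb #.###: next=#  (t=0,i=5, bit23=1)
  nb #.##.: next=.  (t=0,i=0, bit22=0)
  nb #.#.#: next=.  (t=0,i=3, bit21=0)
  nb #.#..: next=.  (t=2,i=1, bit20=0)
  nb #..##: next=#  (t=2,i=3, bit19=1)
  nb #..#.: next=.  (t=0,i=9, bit18=0)
  nb #...#: next=.  (t=1,i=8, bit17=0)
  nb #....: next=#  (t=1,i=1, bit16=1)
  nb .####: next=.  (t=4,i=9, bit15=0)
  nb .###.: next=#  (t=0,i=6, bit14=1)
  nb .##.#: next=.  (t=0,i=1, bit13=0)
  nb .##..: next=#  (t=1,i=11, bit12=1)
  nb .#.##: next=#  (t=0,i=4, bit11=1)
  nb .#.#.: next=#  (t=2,i=0, bit10=1)
  nb .#..#: next=#  (t=2,i=2, bit9=1)
  nb .#...: next=#  (t=5,i=11, bit8=1)
  nb ..###: next=#  (t=1,i=4, bit7=1)
  nb ..##.: next=.  (t=1,i=10, bit6=0)
  nb ..#.#: next=#  (t=0,i=10, bit5=1)
  nb ..#..: next=#  (t=5,i=2, bit4=1)
  nb ...##: next=.  (t=1,i=3, bit3=0)
  nb ...#.: next=#  (t=2,i=10, bit2=1)
  nb ....#: next=.  (t=1,i=2, bit1=0)
  nb .....: next=.  (t=2,i=8, bit0=0)
  bits 10100000100010010101111110110100 = 2693357492

2693357492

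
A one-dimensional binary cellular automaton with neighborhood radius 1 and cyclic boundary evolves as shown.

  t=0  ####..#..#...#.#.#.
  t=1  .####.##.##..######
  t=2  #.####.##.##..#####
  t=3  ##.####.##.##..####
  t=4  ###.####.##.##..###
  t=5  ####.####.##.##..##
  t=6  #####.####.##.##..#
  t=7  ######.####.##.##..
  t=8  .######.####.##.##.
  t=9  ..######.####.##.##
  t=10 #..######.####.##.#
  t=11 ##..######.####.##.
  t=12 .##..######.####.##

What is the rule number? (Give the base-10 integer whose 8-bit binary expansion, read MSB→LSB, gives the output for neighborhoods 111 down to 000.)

244

  nb ###: next=#  (t=0,i=1, bit7=1)
  nb ##.: next=#  (t=0,i=3, bit6=1)
  nb #.#: next=#  (t=0,i=14, bit5=1)
  nb #..: next=#  (t=0,i=4, bit4=1)
  nb .##: next=.  (t=0,i=0, bit3=0)
  nb .#.: next=#  (t=0,i=6, bit2=1)
  nb ..#: next=.  (t=0,i=5, bit1=0)
  nb ...: next=.  (t=0,i=11, bit0=0)
  bits 11110100 = 244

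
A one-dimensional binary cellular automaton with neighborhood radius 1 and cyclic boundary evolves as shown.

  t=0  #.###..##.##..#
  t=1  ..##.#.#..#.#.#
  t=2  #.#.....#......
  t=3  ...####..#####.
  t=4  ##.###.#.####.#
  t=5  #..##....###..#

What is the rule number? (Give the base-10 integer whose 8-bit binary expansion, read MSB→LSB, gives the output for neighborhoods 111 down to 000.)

153

  [7] ### => #  t=0,i=3
  [6] ##. => .  t=0,i=0
  [5] #.# => .  t=0,i=1
  [4] #.. => #  t=0,i=5
  [3] .## => #  t=0,i=2
  [2] .#. => .  t=1,i=5
  [1] ..# => .  t=0,i=6
  [0] ... => #  t=2,i=4
  bits 10011001 = 153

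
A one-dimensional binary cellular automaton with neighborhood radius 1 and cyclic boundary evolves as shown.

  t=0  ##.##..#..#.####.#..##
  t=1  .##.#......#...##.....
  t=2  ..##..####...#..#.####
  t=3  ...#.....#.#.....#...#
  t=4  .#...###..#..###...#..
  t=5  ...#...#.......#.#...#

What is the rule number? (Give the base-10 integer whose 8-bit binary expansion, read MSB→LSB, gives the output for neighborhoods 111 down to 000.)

97

  ###|.  b7=0 t=0,i=0
  ##.|#  b6=1 t=0,i=1
  #.#|#  b5=1 t=0,i=2
  #..|.  b4=0 t=0,i=5
  .##|.  b3=0 t=0,i=3
  .#.|.  b2=0 t=0,i=7
  ..#|.  b1=0 t=0,i=6
  ...|#  b0=1 t=1,i=6
  bits 01100001 = 97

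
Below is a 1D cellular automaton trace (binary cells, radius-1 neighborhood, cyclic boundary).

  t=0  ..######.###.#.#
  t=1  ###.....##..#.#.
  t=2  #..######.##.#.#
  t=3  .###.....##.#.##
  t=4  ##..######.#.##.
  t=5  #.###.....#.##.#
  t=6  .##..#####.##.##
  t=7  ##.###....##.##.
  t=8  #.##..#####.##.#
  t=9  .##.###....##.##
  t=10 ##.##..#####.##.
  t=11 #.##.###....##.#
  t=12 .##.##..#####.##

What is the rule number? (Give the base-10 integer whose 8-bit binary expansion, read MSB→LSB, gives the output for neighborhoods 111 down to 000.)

59

  ### -> .   bit 7 = 0  t=0,i=3
  ##. -> .   bit 6 = 0  t=0,i=7
  #.# -> #   bit 5 = 1  t=0,i=8
  #.. -> #   bit 4 = 1  t=0,i=0
  .## -> #   bit 3 = 1  t=0,i=2
  .#. -> .   bit 2 = 0  t=0,i=13
  ..# -> #   bit 1 = 1  t=0,i=1
  ... -> #   bit 0 = 1  t=1,i=4
  bits 00111011 = 59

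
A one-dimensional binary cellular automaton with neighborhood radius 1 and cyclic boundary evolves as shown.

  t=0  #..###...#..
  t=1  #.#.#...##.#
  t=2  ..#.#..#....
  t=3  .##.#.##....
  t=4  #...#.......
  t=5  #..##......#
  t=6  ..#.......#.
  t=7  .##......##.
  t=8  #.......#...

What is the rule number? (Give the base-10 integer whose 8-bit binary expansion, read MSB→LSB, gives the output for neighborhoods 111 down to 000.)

134

  ###|#  b7=1 t=0,i=4
  ##.|.  b6=0 t=0,i=5
  #.#|.  b5=0 t=1,i=1
  #..|.  b4=0 t=0,i=1
  .##|.  b3=0 t=0,i=3
  .#.|#  b2=1 t=0,i=0
  ..#|#  b1=1 t=0,i=2
  ...|.  b0=0 t=0,i=7
  bits 10000110 = 134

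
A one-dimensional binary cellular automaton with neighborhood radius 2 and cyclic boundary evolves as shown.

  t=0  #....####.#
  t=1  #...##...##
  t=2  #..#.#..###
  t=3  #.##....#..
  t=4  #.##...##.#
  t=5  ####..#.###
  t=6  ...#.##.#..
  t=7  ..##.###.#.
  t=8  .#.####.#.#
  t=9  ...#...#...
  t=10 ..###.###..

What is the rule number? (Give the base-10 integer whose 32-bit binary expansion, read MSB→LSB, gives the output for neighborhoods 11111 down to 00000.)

482636220

  [31] ##### => .  t=5,i=0
  [30] ####. => .  t=0,i=7
  [29] ###.# => .  t=0,i=8
  [28] ###.. => #  t=1,i=0
  [27] ##.## => #  t=0,i=9
  [26] ##.#. => #  t=6,i=7
  [25] ##..# => .  t=2,i=1
  [24] ##... => .  t=0,i=1
  [23] #.### => #  t=5,i=8
  [22] #.##. => #  t=0,i=10
  [21] #.#.# => .  t=8,i=1
  [20] #.#.. => .  t=2,i=5
  [19] #..## => .  t=2,i=7
  [18] #..#. => #  t=2,i=2
  [17] #...# => .  t=1,i=2
  [16] #.... => .  t=0,i=2
  [15] .#### => .  t=0,i=6
  [14] .###. => #  t=1,i=10
  [13] .##.# => #  t=4,i=0
  [12] .##.. => #  t=0,i=0
  [11] .#.## => .  t=3,i=1
  [10] .#.#. => .  t=2,i=4
  [9] .#..# => .  t=2,i=6
  [8] .#... => #  t=6,i=9
  [7] ..### => #  t=0,i=5
  [6] ..##. => .  t=1,i=4
  [5] ..#.# => #  t=2,i=3
  [4] ..#.. => #  t=3,i=8
  [3] ...## => #  t=0,i=4
  [2] ...#. => #  t=3,i=7
  [1] ....# => .  t=0,i=3
  [0] ..... => .  t=6,i=0
  bits 00011100110001000111000110111100 = 482636220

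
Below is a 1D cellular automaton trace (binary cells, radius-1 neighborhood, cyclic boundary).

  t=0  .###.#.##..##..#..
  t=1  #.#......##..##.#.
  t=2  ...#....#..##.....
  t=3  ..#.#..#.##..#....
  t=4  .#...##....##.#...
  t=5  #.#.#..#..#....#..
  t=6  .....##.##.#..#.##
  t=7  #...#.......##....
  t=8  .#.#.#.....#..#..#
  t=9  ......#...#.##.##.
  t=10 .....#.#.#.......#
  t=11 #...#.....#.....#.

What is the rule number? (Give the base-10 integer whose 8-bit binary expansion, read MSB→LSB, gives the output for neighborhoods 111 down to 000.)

146

  ###|#  b7=1 t=0,i=2
  ##.|.  b6=0 t=0,i=3
  #.#|.  b5=0 t=0,i=4
  #..|#  b4=1 t=0,i=9
  .##|.  b3=0 t=0,i=1
  .#.|.  b2=0 t=0,i=5
  ..#|#  b1=1 t=0,i=0
  ...|.  b0=0 t=0,i=17
  bits 10010010 = 146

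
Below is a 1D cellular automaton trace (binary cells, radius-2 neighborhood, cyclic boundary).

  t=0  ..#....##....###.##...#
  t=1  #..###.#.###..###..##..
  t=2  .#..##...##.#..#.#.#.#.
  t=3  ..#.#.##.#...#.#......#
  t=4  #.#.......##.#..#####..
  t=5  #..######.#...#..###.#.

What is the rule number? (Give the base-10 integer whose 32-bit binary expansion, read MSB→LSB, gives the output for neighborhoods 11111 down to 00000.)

  [31] ##### => #  t=4,i=18
  [30] ####. => #  t=4,i=19
  [29] ###.# => #  t=0,i=15
  [28] ###.. => .  t=1,i=11
  [27] ##.## => #  t=0,i=16
  [26] ##.#. => .  t=1,i=6
  [25] ##..# => #  t=1,i=12
  [24] ##... => #  t=0,i=9
  [23] #.### => #  t=1,i=9
  [22] #.##. => .  t=0,i=17
  [21] #.#.# => .  t=1,i=7
  [20] #.#.. => .  t=2,i=12
  [19] #..## => .  t=1,i=2
  [18] #..#. => .  t=0,i=1
  [17] #...# => #  t=0,i=20
  [16] #.... => #  t=0,i=4
  [15] .#### => #  t=4,i=17
  [14] .###. => #  t=0,i=14
  [13] .##.# => .  t=2,i=10
  [12] .##.. => .  t=0,i=8
  [11] .#.## => .  t=1,i=8
  [10] .#.#. => .  t=2,i=16
  [9] .#..# => #  t=0,i=0
  [8] .#... => #  t=0,i=3
  [7] ..### => .  t=0,i=13
  [6] ..##. => #  t=0,i=7
  [5] ..#.# => #  t=2,i=15
  [4] ..#.. => .  t=0,i=2
  [3] ...## => .  t=0,i=6
  [2] ...#. => .  t=0,i=21
  [1] ....# => #  t=0,i=5
  [0] ..... => #  t=3,i=18
  bits 11101011100000111100001101100011 = 3951280995

3951280995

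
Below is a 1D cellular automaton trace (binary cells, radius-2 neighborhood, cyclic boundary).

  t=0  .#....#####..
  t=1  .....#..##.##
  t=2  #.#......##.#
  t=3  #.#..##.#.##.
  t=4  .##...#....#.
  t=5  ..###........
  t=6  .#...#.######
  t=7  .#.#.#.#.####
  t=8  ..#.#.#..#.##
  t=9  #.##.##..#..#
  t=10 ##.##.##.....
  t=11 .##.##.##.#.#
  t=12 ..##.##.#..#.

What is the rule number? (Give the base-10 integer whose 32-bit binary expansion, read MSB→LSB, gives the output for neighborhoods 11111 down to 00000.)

3952227369

  [31] ##### => #  t=0,i=8
  [30] ####. => #  t=0,i=9
  [29] ###.# => #  t=6,i=12
  [28] ###.. => .  t=0,i=10
  [27] ##.## => #  t=1,i=10
  [26] ##.#. => .  t=2,i=1
  [25] ##..# => #  t=8,i=0
  [24] ##... => #  t=0,i=11
  [23] #.### => #  t=6,i=7
  [22] #.##. => .  t=1,i=11
  [21] #.#.# => .  t=3,i=0
  [20] #.#.. => #  t=2,i=2
  [19] #..## => .  t=1,i=7
  [18] #..#. => .  t=8,i=1
  [17] #...# => #  t=0,i=12
  [16] #.... => .  t=0,i=3
  [15] .#### => .  t=0,i=7
  [14] .###. => .  t=5,i=3
  [13] .##.# => #  t=1,i=9
  [12] .##.. => #  t=1,i=12
  [11] .#.## => .  t=3,i=9
  [10] .#.#. => #  t=3,i=1
  [9] .#..# => .  t=1,i=6
  [8] .#... => .  t=0,i=2
  [7] ..### => .  t=0,i=6
  [6] ..##. => .  t=1,i=8
  [5] ..#.# => #  t=6,i=5
  [4] ..#.. => .  t=0,i=1
  [3] ...## => #  t=0,i=5
  [2] ...#. => .  t=0,i=0
  [1] ....# => .  t=0,i=4
  [0] ..... => #  t=1,i=2
  bits 11101011100100100011010000101001 = 3952227369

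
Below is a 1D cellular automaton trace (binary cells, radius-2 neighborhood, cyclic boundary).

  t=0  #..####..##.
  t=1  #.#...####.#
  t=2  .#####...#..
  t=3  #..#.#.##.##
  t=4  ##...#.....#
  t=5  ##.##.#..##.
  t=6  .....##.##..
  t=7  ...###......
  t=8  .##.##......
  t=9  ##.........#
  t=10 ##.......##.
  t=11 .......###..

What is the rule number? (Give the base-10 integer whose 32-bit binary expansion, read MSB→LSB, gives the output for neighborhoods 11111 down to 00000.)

3057271118

  #####|#  b31=1 t=2,i=3
  ####.|.  b30=0 t=0,i=5
  ###.#|#  b29=1 t=1,i=9
  ###..|#  b28=1 t=0,i=6
  ##.##|.  b27=0 t=1,i=10
  ##.#.|#  b26=1 t=0,i=11
  ##..#|#  b25=1 t=0,i=7
  ##...|.  b24=0 t=2,i=6
  #.###|.  b23=0 t=3,i=10
  #.##.|.  b22=0 t=1,i=11
  #.#.#|#  b21=1 t=3,i=5
  #.#..|#  b20=1 t=0,i=0
  #..##|#  b19=1 t=0,i=2
  #..#.|.  b18=0 t=3,i=2
  #...#|#  b17=1 t=1,i=4
  #....|.  b16=0 t=4,i=7
  .####|.  b15=0 t=0,i=4
  .###.|#  b14=1 t=3,i=11
  .##.#|.  b13=0 t=0,i=10
  .##..|.  b12=0 t=6,i=9
  .#.##|.  b11=0 t=3,i=6
  .#.#.|.  b10=0 t=3,i=4
  .#..#|.  b9=0 t=0,i=1
  .#...|#  b8=1 t=1,i=3
  ..###|.  b7=0 t=0,i=3
  ..##.|#  b6=1 t=0,i=9
  ..#.#|.  b5=0 t=3,i=3
  ..#..|.  b4=0 t=2,i=9
  ...##|#  b3=1 t=1,i=5
  ...#.|#  b2=1 t=2,i=8
  ....#|#  b1=1 t=4,i=9
  .....|.  b0=0 t=4,i=8
  bits 10110110001110100100000101001110 = 3057271118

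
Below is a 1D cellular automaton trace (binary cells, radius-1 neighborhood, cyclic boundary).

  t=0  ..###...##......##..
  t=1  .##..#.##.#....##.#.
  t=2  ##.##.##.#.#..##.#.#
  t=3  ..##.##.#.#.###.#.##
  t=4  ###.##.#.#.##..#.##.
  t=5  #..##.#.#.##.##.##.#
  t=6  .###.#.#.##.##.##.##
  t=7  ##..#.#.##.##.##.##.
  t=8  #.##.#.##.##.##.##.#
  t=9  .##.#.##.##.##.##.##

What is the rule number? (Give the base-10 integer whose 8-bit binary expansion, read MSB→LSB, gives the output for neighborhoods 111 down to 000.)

58

  ### -> .   bit 7 = 0  t=0,i=3
  ##. -> .   bit 6 = 0  t=0,i=4
  #.# -> #   bit 5 = 1  t=1,i=6
  #.. -> #   bit 4 = 1  t=0,i=5
  .## -> #   bit 3 = 1  t=0,i=2
  .#. -> .   bit 2 = 0  t=1,i=5
  ..# -> #   bit 1 = 1  t=0,i=1
  ... -> .   bit 0 = 0  t=0,i=0
  bits 00111010 = 58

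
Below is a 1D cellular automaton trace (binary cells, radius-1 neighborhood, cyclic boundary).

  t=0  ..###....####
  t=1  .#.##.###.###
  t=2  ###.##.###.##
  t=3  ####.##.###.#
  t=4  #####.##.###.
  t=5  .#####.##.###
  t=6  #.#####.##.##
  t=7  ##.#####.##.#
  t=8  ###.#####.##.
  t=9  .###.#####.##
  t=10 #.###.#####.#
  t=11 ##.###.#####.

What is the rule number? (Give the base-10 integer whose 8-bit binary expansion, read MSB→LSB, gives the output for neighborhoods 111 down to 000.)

231

  ### -> #   bit 7 = 1  t=0,i=3
  ##. -> #   bit 6 = 1  t=0,i=4
  #.# -> #   bit 5 = 1  t=1,i=0
  #.. -> .   bit 4 = 0  t=0,i=0
  .## -> .   bit 3 = 0  t=0,i=2
  .#. -> #   bit 2 = 1  t=1,i=1
  ..# -> #   bit 1 = 1  t=0,i=1
  ... -> #   bit 0 = 1  t=0,i=6
  bits 11100111 = 231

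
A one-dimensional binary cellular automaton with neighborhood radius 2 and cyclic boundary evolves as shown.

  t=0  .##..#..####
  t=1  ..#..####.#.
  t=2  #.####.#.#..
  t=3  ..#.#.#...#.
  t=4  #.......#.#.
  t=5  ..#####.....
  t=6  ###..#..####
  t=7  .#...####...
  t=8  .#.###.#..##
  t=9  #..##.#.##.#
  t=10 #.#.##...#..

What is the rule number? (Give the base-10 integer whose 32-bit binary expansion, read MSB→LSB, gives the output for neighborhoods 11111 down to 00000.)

  [31] ##### => .  t=5,i=4
  [30] ####. => #  t=0,i=10
  [29] ###.# => .  t=0,i=11
  [28] ###.. => .  t=5,i=6
  [27] ##.## => .  t=0,i=0
  [26] ##.#. => #  t=1,i=9
  [25] ##..# => .  t=0,i=3
  [24] ##... => .  t=5,i=7
  [23] #.### => #  t=2,i=2
  [22] #.##. => .  t=0,i=1
  [21] #.#.# => .  t=2,i=7
  [20] #.#.. => .  t=1,i=10
  [19] #..## => #  t=0,i=7
  [18] #..#. => .  t=0,i=4
  [17] #...# => #  t=1,i=0
  [16] #.... => #  t=4,i=2
  [15] .#### => .  t=0,i=9
  [14] .###. => #  t=8,i=4
  [13] .##.# => #  t=8,i=11
  [12] .##.. => #  t=0,i=2
  [11] .#.## => .  t=2,i=1
  [10] .#.#. => .  t=2,i=8
  [9] .#..# => #  t=0,i=6
  [8] .#... => .  t=1,i=11
  [7] ..### => #  t=0,i=8
  [6] ..##. => .  t=8,i=10
  [5] ..#.# => .  t=2,i=0
  [4] ..#.. => #  t=0,i=5
  [3] ...## => #  t=5,i=1
  [2] ...#. => .  t=1,i=1
  [1] ....# => #  t=4,i=6
  [0] ..... => #  t=4,i=3
  bits 01000100100010110111001010011011 = 1149989531

1149989531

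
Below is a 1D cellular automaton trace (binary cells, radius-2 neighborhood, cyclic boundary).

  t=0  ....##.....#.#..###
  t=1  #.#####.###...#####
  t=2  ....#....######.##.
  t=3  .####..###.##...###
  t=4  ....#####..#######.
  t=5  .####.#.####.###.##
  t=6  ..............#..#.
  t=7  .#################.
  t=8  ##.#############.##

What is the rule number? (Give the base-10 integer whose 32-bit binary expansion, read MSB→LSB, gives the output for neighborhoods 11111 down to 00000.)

  [31] ##### => #  t=1,i=4
  [30] ####. => .  t=1,i=5
  [29] ###.# => .  t=1,i=0
  [28] ###.. => #  t=0,i=18
  [27] ##.## => .  t=1,i=1
  [26] ##.#. => .  t=5,i=5
  [25] ##..# => #  t=3,i=5
  [24] ##... => #  t=0,i=0
  [23] #.### => .  t=1,i=2
  [22] #.##. => #  t=2,i=16
  [21] #.#.# => .  t=5,i=6
  [20] #.#.. => .  t=0,i=13
  [19] #..## => #  t=0,i=15
  [18] #..#. => #  t=6,i=16
  [17] #...# => #  t=1,i=12
  [16] #.... => .  t=0,i=1
  [15] .#### => .  t=1,i=3
  [14] .###. => #  t=0,i=17
  [13] .##.# => .  t=5,i=18
  [12] .##.. => #  t=0,i=5
  [11] .#.## => .  t=5,i=7
  [10] .#.#. => .  t=0,i=12
  [9] .#..# => #  t=0,i=14
  [8] .#... => .  t=2,i=5
  [7] ..### => #  t=0,i=16
  [6] ..##. => #  t=0,i=4
  [5] ..#.# => .  t=0,i=11
  [4] ..#.. => #  t=2,i=4
  [3] ...## => #  t=0,i=3
  [2] ...#. => #  t=0,i=10
  [1] ....# => #  t=0,i=2
  [0] ..... => #  t=0,i=8
  bits 10010011010011100101001011011111 = 2471383775

2471383775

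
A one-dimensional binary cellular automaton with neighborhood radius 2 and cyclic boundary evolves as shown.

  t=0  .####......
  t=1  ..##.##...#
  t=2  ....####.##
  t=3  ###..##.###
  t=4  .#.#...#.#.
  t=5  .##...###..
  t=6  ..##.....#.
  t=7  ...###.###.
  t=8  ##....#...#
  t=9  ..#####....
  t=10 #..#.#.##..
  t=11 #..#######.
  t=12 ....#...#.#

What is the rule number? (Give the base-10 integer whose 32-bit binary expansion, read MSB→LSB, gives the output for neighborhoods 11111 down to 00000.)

1331797046

  [31] ##### => .  t=3,i=0
  [30] ####. => #  t=0,i=3
  [29] ###.# => .  t=2,i=7
  [28] ###.. => .  t=0,i=4
  [27] ##.## => #  t=1,i=4
  [26] ##.#. => #  t=11,i=10
  [25] ##..# => #  t=3,i=3
  [24] ##... => #  t=0,i=5
  [23] #.### => .  t=3,i=8
  [22] #.##. => #  t=1,i=5
  [21] #.#.# => #  t=10,i=5
  [20] #.#.. => .  t=4,i=3
  [19] #..## => .  t=1,i=1
  [18] #..#. => .  t=4,i=0
  [17] #...# => .  t=1,i=8
  [16] #.... => #  t=0,i=6
  [15] .#### => #  t=0,i=2
  [14] .###. => .  t=5,i=7
  [13] .##.# => .  t=1,i=3
  [12] .##.. => #  t=1,i=6
  [11] .#.## => #  t=10,i=6
  [10] .#.#. => #  t=4,i=2
  [9] .#..# => .  t=1,i=0
  [8] .#... => .  t=4,i=4
  [7] ..### => .  t=0,i=1
  [6] ..##. => .  t=1,i=2
  [5] ..#.# => #  t=4,i=1
  [4] ..#.. => #  t=1,i=10
  [3] ...## => .  t=0,i=0
  [2] ...#. => #  t=1,i=9
  [1] ....# => #  t=0,i=10
  [0] ..... => .  t=0,i=7
  bits 01001111011000011001110000110110 = 1331797046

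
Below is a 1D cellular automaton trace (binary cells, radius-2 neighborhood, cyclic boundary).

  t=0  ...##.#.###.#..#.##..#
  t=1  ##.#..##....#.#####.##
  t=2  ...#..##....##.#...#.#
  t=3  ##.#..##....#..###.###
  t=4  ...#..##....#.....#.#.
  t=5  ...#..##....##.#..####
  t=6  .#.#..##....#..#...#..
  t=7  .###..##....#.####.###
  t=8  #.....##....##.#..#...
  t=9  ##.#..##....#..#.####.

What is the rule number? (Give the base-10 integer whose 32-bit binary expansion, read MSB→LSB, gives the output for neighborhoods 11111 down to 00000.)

  ##### -> .   bit 31 = 0  t=1,i=16
  ####. -> .   bit 30 = 0  t=1,i=0
  ###.# -> .   bit 29 = 0  t=0,i=10
  ###.. -> .   bit 28 = 0  t=5,i=21
  ##.## -> #   bit 27 = 1  t=1,i=19
  ##.#. -> .   bit 26 = 0  t=0,i=5
  ##..# -> .   bit 25 = 0  t=0,i=19
  ##... -> .   bit 24 = 0  t=1,i=8
  #.### -> .   bit 23 = 0  t=0,i=8
  #.##. -> #   bit 22 = 1  t=0,i=17
  #.#.# -> #   bit 21 = 1  t=0,i=6
  #.#.. -> #   bit 20 = 1  t=0,i=12
  #..## -> .   bit 19 = 0  t=1,i=5
  #..#. -> #   bit 18 = 1  t=0,i=14
  #...# -> #   bit 17 = 1  t=0,i=1
  #.... -> .   bit 16 = 0  t=1,i=9
  .#### -> #   bit 15 = 1  t=1,i=15
  .###. -> .   bit 14 = 0  t=0,i=9
  .##.# -> .   bit 13 = 0  t=0,i=4
  .##.. -> #   bit 12 = 1  t=0,i=18
  .#.## -> #   bit 11 = 1  t=0,i=7
  .#.#. -> #   bit 10 = 1  t=2,i=20
  .#..# -> .   bit 9 = 0  t=0,i=13
  .#... -> #   bit 8 = 1  t=0,i=0
  ..### -> .   bit 7 = 0  t=3,i=15
  ..##. -> #   bit 6 = 1  t=0,i=3
  ..#.# -> #   bit 5 = 1  t=0,i=15
  ..#.. -> #   bit 4 = 1  t=0,i=21
  ...## -> .   bit 3 = 0  t=0,i=2
  ...#. -> .   bit 2 = 0  t=1,i=11
  ....# -> .   bit 1 = 0  t=1,i=10
  ..... -> #   bit 0 = 1  t=4,i=15
  bits 00001000011101101001110101110001 = 141991281

141991281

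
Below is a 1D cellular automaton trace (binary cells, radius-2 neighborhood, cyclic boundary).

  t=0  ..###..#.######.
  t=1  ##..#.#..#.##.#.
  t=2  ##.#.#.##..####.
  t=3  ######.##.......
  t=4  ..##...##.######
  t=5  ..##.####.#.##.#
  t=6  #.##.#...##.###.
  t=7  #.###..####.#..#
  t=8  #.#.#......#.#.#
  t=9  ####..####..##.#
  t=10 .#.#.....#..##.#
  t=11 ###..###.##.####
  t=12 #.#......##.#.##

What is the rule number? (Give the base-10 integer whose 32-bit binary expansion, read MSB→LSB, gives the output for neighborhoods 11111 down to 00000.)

2498180699

  nb #####: next=#  (t=0,i=11, bit31=1)
  nb ####.: next=.  (t=0,i=13, bit30=0)
  nb ###.#: next=.  (t=2,i=14, bit29=0)
  nb ###..: next=#  (t=0,i=4, bit28=1)
  nb ##.##: next=.  (t=2,i=15, bit27=0)
  nb ##.#.: next=#  (t=1,i=13, bit26=1)
  nb ##..#: next=.  (t=0,i=5, bit25=0)
  nb ##...: next=.  (t=0,i=15, bit24=0)
  nb #.###: next=#  (t=0,i=9, bit23=1)
  nb #.##.: next=#  (t=1,i=0, bit22=1)
  nb #.#.#: next=#  (t=1,i=14, bit21=1)
  nb #.#..: next=.  (t=1,i=6, bit20=0)
  nb #..##: next=.  (t=2,i=10, bit19=0)
  nb #..#.: next=#  (t=0,i=6, bit18=1)
  nb #...#: next=#  (t=0,i=0, bit17=1)
  nb #....: next=#  (t=3,i=10, bit16=1)
  nb .####: next=.  (t=0,i=10, bit15=0)
  nb .###.: next=.  (t=0,i=3, bit14=0)
  nb .##.#: next=#  (t=1,i=12, bit13=1)
  nb .##..: next=#  (t=1,i=1, bit12=1)
  nb .#.##: next=.  (t=0,i=8, bit11=0)
  nb .#.#.: next=#  (t=1,i=5, bit10=1)
  nb .#..#: next=#  (t=1,i=7, bit9=1)
  nb .#...: next=.  (t=6,i=6, bit8=0)
  nb ..###: next=.  (t=0,i=2, bit7=0)
  nb ..##.: next=#  (t=4,i=2, bit6=1)
  nb ..#.#: next=.  (t=0,i=7, bit5=0)
  nb ..#..: next=#  (t=10,i=9, bit4=1)
  nb ...##: next=#  (t=0,i=1, bit3=1)
  nb ...#.: next=.  (t=8,i=10, bit2=0)
  nb ....#: next=#  (t=3,i=14, bit1=1)
  nb .....: next=#  (t=3,i=11, bit0=1)
  bits 10010100111001110011011001011011 = 2498180699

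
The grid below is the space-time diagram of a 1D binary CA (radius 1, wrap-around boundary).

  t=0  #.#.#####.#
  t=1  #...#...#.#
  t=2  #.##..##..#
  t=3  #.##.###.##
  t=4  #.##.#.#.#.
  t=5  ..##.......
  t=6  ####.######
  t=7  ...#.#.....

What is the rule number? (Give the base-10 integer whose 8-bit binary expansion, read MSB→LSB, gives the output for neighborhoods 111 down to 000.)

75

  nb ###: next=.  (t=0,i=5, bit7=0)
  nb ##.: next=#  (t=0,i=0, bit6=1)
  nb #.#: next=.  (t=0,i=1, bit5=0)
  nb #..: next=.  (t=1,i=1, bit4=0)
  nb .##: next=#  (t=0,i=4, bit3=1)
  nb .#.: next=.  (t=0,i=2, bit2=0)
  nb ..#: next=#  (t=1,i=3, bit1=1)
  nb ...: next=#  (t=1,i=2, bit0=1)
  bits 01001011 = 75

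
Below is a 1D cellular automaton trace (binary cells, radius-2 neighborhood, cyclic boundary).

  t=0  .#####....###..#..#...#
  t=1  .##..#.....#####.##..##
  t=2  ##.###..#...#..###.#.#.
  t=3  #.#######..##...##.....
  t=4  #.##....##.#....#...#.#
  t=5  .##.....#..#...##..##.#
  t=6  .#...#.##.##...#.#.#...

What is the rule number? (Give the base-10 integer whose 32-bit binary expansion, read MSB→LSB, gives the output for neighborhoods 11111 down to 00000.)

  [31] ##### => .  t=0,i=3
  [30] ####. => .  t=0,i=4
  [29] ###.# => #  t=1,i=15
  [28] ###.. => #  t=0,i=5
  [27] ##.## => #  t=1,i=0
  [26] ##.#. => .  t=2,i=18
  [25] ##..# => #  t=0,i=13
  [24] ##... => .  t=0,i=6
  [23] #.### => #  t=0,i=1
  [22] #.##. => #  t=1,i=1
  [21] #.#.# => .  t=2,i=19
  [20] #.#.. => #  t=4,i=11
  [19] #..## => .  t=1,i=20
  [18] #..#. => #  t=0,i=14
  [17] #...# => .  t=0,i=20
  [16] #.... => .  t=0,i=7
  [15] .#### => #  t=0,i=2
  [14] .###. => #  t=0,i=11
  [13] .##.# => .  t=1,i=22
  [12] .##.. => .  t=1,i=2
  [11] .#.## => .  t=0,i=0
  [10] .#.#. => .  t=2,i=20
  [9] .#..# => .  t=0,i=16
  [8] .#... => .  t=0,i=19
  [7] ..### => .  t=0,i=10
  [6] ..##. => #  t=1,i=21
  [5] ..#.# => #  t=0,i=22
  [4] ..#.. => #  t=0,i=15
  [3] ...## => .  t=0,i=9
  [2] ...#. => #  t=0,i=21
  [1] ....# => .  t=0,i=8
  [0] ..... => #  t=1,i=8
  bits 00111010110101001100000001110101 = 987021429

987021429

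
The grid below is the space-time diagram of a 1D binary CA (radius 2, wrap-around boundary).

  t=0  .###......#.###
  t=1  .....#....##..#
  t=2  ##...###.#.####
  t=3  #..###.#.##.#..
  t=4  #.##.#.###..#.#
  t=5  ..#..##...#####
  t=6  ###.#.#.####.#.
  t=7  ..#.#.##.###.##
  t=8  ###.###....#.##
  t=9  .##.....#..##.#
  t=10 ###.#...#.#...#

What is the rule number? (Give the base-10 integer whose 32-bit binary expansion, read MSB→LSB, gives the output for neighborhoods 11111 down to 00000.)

1652529592

  ##### -> .   bit 31 = 0  t=2,i=13
  ####. -> #   bit 30 = 1  t=2,i=0
  ###.# -> #   bit 29 = 1  t=0,i=14
  ###.. -> .   bit 28 = 0  t=0,i=3
  ##.## -> .   bit 27 = 0  t=0,i=0
  ##.#. -> .   bit 26 = 0  t=2,i=8
  ##..# -> #   bit 25 = 1  t=1,i=12
  ##... -> .   bit 24 = 0  t=0,i=4
  #.### -> .   bit 23 = 0  t=0,i=1
  #.##. -> #   bit 22 = 1  t=3,i=9
  #.#.# -> #   bit 21 = 1  t=2,i=9
  #.#.. -> #   bit 20 = 1  t=3,i=12
  #..## -> #   bit 19 = 1  t=3,i=2
  #..#. -> #   bit 18 = 1  t=1,i=13
  #...# -> #   bit 17 = 1  t=2,i=3
  #.... -> #   bit 16 = 1  t=0,i=5
  .#### -> #   bit 15 = 1  t=2,i=12
  .###. -> .   bit 14 = 0  t=0,i=2
  .##.# -> .   bit 13 = 0  t=3,i=10
  .##.. -> #   bit 12 = 1  t=1,i=11
  .#.## -> #   bit 11 = 1  t=0,i=11
  .#.#. -> .   bit 10 = 0  t=6,i=5
  .#..# -> .   bit 9 = 0  t=3,i=1
  .#... -> #   bit 8 = 1  t=1,i=0
  ..### -> #   bit 7 = 1  t=2,i=5
  ..##. -> .   bit 6 = 0  t=1,i=10
  ..#.# -> #   bit 5 = 1  t=0,i=10
  ..#.. -> #   bit 4 = 1  t=1,i=5
  ...## -> #   bit 3 = 1  t=1,i=9
  ...#. -> .   bit 2 = 0  t=0,i=9
  ....# -> .   bit 1 = 0  t=0,i=8
  ..... -> .   bit 0 = 0  t=0,i=6
  bits 01100010011111111001100110111000 = 1652529592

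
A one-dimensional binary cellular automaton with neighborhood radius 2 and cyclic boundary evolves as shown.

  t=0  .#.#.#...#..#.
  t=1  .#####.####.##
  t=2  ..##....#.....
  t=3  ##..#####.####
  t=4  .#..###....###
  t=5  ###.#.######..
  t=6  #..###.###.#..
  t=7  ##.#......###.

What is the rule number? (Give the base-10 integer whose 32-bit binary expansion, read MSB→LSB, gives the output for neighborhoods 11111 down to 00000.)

  nb #####: next=#  (t=1,i=3, bit31=1)
  nb ####.: next=.  (t=1,i=4, bit30=0)
  nb ###.#: next=.  (t=1,i=5, bit29=0)
  nb ###..: next=#  (t=3,i=1, bit28=1)
  nb ##.##: next=.  (t=1,i=0, bit27=0)
  nb ##.#.: next=#  (t=4,i=0, bit26=1)
  nb ##..#: next=.  (t=3,i=2, bit25=0)
  nb ##...: next=#  (t=2,i=4, bit24=1)
  nb #.###: next=.  (t=1,i=1, bit23=0)
  nb #.##.: next=.  (t=1,i=12, bit22=0)
  nb #.#.#: next=#  (t=0,i=3, bit21=1)
  nb #.#..: next=#  (t=0,i=5, bit20=1)
  nb #..##: next=.  (t=3,i=3, bit19=0)
  nb #..#.: next=.  (t=0,i=0, bit18=0)
  nb #...#: next=#  (t=0,i=7, bit17=1)
  nb #....: next=#  (t=2,i=5, bit16=1)
  nb .####: next=#  (t=1,i=2, bit15=1)
  nb .###.: next=.  (t=4,i=5, bit14=0)
  nb .##.#: next=.  (t=1,i=13, bit13=0)
  nb .##..: next=.  (t=2,i=3, bit12=0)
  nb .#.##: next=#  (t=5,i=5, bit11=1)
  nb .#.#.: next=#  (t=0,i=2, bit10=1)
  nb .#..#: next=#  (t=0,i=10, bit9=1)
  nb .#...: next=.  (t=0,i=6, bit8=0)
  nb ..###: next=#  (t=3,i=4, bit7=1)
  nb ..##.: next=.  (t=2,i=2, bit6=0)
  nb ..#.#: next=#  (t=0,i=1, bit5=1)
  nb ..#..: next=#  (t=0,i=9, bit4=1)
  nb ...##: next=#  (t=2,i=1, bit3=1)
  nb ...#.: next=#  (t=0,i=8, bit2=1)
  nb ....#: next=#  (t=2,i=0, bit1=1)
  nb .....: next=#  (t=2,i=11, bit0=1)
  bits 10010101001100111000111010111111 = 2503184063

2503184063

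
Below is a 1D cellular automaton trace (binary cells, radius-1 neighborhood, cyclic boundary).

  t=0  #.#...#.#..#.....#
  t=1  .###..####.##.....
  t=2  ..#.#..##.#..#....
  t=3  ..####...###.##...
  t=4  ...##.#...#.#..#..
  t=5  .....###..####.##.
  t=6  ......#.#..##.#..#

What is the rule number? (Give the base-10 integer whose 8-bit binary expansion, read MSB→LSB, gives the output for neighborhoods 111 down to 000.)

  nb ###: next=#  (t=1,i=2, bit7=1)
  nb ##.: next=.  (t=0,i=0, bit6=0)
  nb #.#: next=#  (t=0,i=1, bit5=1)
  nb #..: next=#  (t=0,i=3, bit4=1)
  nb .##: next=.  (t=0,i=17, bit3=0)
  nb .#.: next=#  (t=0,i=2, bit2=1)
  nb ..#: next=.  (t=0,i=5, bit1=0)
  nb ...: next=.  (t=0,i=4, bit0=0)
  bits 10110100 = 180

180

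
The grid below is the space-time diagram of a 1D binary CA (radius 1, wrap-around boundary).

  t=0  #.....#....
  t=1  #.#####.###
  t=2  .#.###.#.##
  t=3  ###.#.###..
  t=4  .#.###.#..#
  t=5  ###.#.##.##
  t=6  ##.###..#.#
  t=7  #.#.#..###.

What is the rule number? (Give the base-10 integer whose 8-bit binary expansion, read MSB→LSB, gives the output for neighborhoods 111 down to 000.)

  nb ###: next=#  (t=1,i=3, bit7=1)
  nb ##.: next=.  (t=1,i=0, bit6=0)
  nb #.#: next=#  (t=1,i=1, bit5=1)
  nb #..: next=.  (t=0,i=1, bit4=0)
  nb .##: next=.  (t=1,i=2, bit3=0)
  nb .#.: next=#  (t=0,i=0, bit2=1)
  nb ..#: next=#  (t=0,i=5, bit1=1)
  nb ...: next=#  (t=0,i=2, bit0=1)
  bits 10100111 = 167

167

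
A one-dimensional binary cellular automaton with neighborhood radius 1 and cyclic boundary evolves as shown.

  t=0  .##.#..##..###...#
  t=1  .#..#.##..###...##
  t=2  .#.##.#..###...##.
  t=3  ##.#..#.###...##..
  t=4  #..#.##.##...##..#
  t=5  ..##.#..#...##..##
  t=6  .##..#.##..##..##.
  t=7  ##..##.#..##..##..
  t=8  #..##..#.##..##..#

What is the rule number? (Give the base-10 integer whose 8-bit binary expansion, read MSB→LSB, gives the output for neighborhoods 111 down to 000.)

  ### -> #   bit 7 = 1  t=0,i=12
  ##. -> .   bit 6 = 0  t=0,i=2
  #.# -> .   bit 5 = 0  t=0,i=0
  #.. -> .   bit 4 = 0  t=0,i=5
  .## -> #   bit 3 = 1  t=0,i=1
  .#. -> #   bit 2 = 1  t=0,i=4
  ..# -> #   bit 1 = 1  t=0,i=6
  ... -> .   bit 0 = 0  t=0,i=15
  bits 10001110 = 142

142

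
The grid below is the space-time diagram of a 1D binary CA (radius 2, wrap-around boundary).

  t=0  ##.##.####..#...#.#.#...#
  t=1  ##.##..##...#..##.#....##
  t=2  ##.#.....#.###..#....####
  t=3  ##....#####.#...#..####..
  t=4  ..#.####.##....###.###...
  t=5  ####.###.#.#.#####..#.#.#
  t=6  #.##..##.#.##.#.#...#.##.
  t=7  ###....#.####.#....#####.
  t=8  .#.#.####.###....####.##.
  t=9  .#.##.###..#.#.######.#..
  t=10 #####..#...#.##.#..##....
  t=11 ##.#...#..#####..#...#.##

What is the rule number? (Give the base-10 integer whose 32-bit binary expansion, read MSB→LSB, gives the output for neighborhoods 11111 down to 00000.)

1633741503

  nb #####: next=.  (t=2,i=23, bit31=0)
  nb ####.: next=#  (t=0,i=8, bit30=1)
  nb ###.#: next=#  (t=0,i=1, bit29=1)
  nb ###..: next=.  (t=0,i=9, bit28=0)
  nb ##.##: next=.  (t=0,i=2, bit27=0)
  nb ##.#.: next=.  (t=1,i=17, bit26=0)
  nb ##..#: next=.  (t=0,i=10, bit25=0)
  nb ##...: next=#  (t=1,i=9, bit24=1)
  nb #.###: next=.  (t=0,i=6, bit23=0)
  nb #.##.: next=#  (t=0,i=3, bit22=1)
  nb #.#.#: next=#  (t=0,i=18, bit21=1)
  nb #.#..: next=.  (t=0,i=20, bit20=0)
  nb #..##: next=.  (t=1,i=6, bit19=0)
  nb #..#.: next=.  (t=0,i=11, bit18=0)
  nb #...#: next=.  (t=0,i=14, bit17=0)
  nb #....: next=.  (t=1,i=20, bit16=0)
  nb .####: next=#  (t=0,i=7, bit15=1)
  nb .###.: next=#  (t=0,i=0, bit14=1)
  nb .##.#: next=#  (t=0,i=4, bit13=1)
  nb .##..: next=.  (t=1,i=4, bit12=0)
  nb .#.##: next=#  (t=2,i=10, bit11=1)
  nb .#.#.: next=.  (t=0,i=17, bit10=0)
  nb .#..#: next=#  (t=1,i=13, bit9=1)
  nb .#...: next=.  (t=0,i=13, bit8=0)
  nb ..###: next=#  (t=0,i=24, bit7=1)
  nb ..##.: next=.  (t=1,i=7, bit6=0)
  nb ..#.#: next=#  (t=0,i=16, bit5=1)
  nb ..#..: next=#  (t=0,i=12, bit4=1)
  nb ...##: next=#  (t=0,i=23, bit3=1)
  nb ...#.: next=#  (t=0,i=15, bit2=1)
  nb ....#: next=#  (t=1,i=21, bit1=1)
  nb .....: next=#  (t=2,i=6, bit0=1)
  bits 01100001011000001110101010111111 = 1633741503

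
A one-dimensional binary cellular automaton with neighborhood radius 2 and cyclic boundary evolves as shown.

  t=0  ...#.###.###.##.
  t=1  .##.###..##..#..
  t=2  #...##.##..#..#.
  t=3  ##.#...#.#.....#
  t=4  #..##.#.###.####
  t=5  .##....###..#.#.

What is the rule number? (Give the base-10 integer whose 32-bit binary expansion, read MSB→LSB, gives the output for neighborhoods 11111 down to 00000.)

  ##### -> #   bit 31 = 1  t=4,i=14
  ####. -> .   bit 30 = 0  t=4,i=15
  ###.# -> .   bit 29 = 0  t=0,i=7
  ###.. -> .   bit 28 = 0  t=1,i=6
  ##.## -> .   bit 27 = 0  t=0,i=8
  ##.#. -> .   bit 26 = 0  t=3,i=2
  ##..# -> #   bit 25 = 1  t=1,i=7
  ##... -> .   bit 24 = 0  t=0,i=15
  #.### -> #   bit 23 = 1  t=0,i=5
  #.##. -> #   bit 22 = 1  t=0,i=13
  #.#.# -> .   bit 21 = 0  t=4,i=6
  #.#.. -> #   bit 20 = 1  t=2,i=0
  #..## -> #   bit 19 = 1  t=1,i=8
  #..#. -> .   bit 18 = 0  t=1,i=12
  #...# -> .   bit 17 = 0  t=1,i=15
  #.... -> .   bit 16 = 0  t=0,i=0
  .#### -> .   bit 15 = 0  t=4,i=13
  .###. -> #   bit 14 = 1  t=0,i=6
  .##.# -> .   bit 13 = 0  t=1,i=2
  .##.. -> .   bit 12 = 0  t=0,i=14
  .#.## -> #   bit 11 = 1  t=0,i=4
  .#.#. -> #   bit 10 = 1  t=2,i=15
  .#..# -> .   bit 9 = 0  t=2,i=12
  .#... -> #   bit 8 = 1  t=1,i=14
  ..### -> #   bit 7 = 1  t=3,i=15
  ..##. -> .   bit 6 = 0  t=1,i=1
  ..#.# -> .   bit 5 = 0  t=0,i=3
  ..#.. -> .   bit 4 = 0  t=1,i=13
  ...## -> #   bit 3 = 1  t=1,i=0
  ...#. -> #   bit 2 = 1  t=0,i=2
  ....# -> #   bit 1 = 1  t=0,i=1
  ..... -> #   bit 0 = 1  t=3,i=12
  bits 10000010110110000100110110001111 = 2195213711

2195213711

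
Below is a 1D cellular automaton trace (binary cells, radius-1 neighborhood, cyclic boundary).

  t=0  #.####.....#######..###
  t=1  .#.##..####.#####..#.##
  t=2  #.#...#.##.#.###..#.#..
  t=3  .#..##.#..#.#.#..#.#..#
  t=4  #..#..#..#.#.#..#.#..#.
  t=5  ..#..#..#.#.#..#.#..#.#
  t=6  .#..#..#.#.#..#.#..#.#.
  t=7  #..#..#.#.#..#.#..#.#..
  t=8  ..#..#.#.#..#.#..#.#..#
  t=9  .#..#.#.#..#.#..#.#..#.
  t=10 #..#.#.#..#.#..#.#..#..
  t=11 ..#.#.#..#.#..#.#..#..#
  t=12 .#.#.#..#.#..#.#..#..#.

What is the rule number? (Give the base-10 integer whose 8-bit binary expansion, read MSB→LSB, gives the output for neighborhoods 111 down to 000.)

163

  ### -> #   bit 7 = 1  t=0,i=3
  ##. -> .   bit 6 = 0  t=0,i=0
  #.# -> #   bit 5 = 1  t=0,i=1
  #.. -> .   bit 4 = 0  t=0,i=6
  .## -> .   bit 3 = 0  t=0,i=2
  .#. -> .   bit 2 = 0  t=1,i=1
  ..# -> #   bit 1 = 1  t=0,i=10
  ... -> #   bit 0 = 1  t=0,i=7
  bits 10100011 = 163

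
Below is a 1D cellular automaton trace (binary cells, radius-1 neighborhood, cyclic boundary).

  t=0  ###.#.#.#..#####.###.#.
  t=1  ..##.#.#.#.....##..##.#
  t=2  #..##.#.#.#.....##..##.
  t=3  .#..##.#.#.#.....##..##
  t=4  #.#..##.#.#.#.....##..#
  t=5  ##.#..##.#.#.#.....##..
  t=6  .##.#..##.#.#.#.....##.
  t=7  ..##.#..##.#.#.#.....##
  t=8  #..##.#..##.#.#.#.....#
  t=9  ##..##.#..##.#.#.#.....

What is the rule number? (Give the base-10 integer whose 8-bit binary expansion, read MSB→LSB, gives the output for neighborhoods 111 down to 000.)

  [7] ### => .  t=0,i=1
  [6] ##. => #  t=0,i=2
  [5] #.# => #  t=0,i=3
  [4] #.. => #  t=0,i=9
  [3] .## => .  t=0,i=0
  [2] .#. => .  t=0,i=4
  [1] ..# => .  t=0,i=10
  [0] ... => .  t=1,i=11
  bits 01110000 = 112

112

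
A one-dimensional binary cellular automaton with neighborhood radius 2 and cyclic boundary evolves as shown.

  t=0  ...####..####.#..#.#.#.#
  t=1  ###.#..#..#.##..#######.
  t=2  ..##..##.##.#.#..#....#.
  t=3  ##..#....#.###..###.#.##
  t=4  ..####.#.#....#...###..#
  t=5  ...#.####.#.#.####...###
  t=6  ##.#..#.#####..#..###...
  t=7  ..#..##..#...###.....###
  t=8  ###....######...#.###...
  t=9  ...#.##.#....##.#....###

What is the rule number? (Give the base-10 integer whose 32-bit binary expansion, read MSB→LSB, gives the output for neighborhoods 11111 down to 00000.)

  #####|.  b31=0 t=1,i=18
  ####.|.  b30=0 t=0,i=5
  ###.#|#  b29=1 t=0,i=12
  ###..|.  b28=0 t=0,i=6
  ##.##|.  b27=0 t=1,i=23
  ##.#.|#  b26=1 t=0,i=13
  ##..#|#  b25=1 t=0,i=7
  ##...|#  b24=1 t=5,i=0
  #.###|.  b23=0 t=1,i=0
  #.##.|#  b22=1 t=1,i=12
  #.#.#|#  b21=1 t=0,i=19
  #.#..|.  b20=0 t=0,i=14
  #..##|.  b19=0 t=0,i=8
  #..#.|#  b18=1 t=0,i=16
  #...#|#  b17=1 t=0,i=1
  #....|.  b16=0 t=2,i=19
  .####|#  b15=1 t=0,i=4
  .###.|.  b14=0 t=1,i=1
  .##.#|.  b13=0 t=2,i=7
  .##..|.  b12=0 t=1,i=13
  .#.##|.  b11=0 t=1,i=11
  .#.#.|#  b10=1 t=0,i=18
  .#..#|.  b9=0 t=0,i=15
  .#...|#  b8=1 t=0,i=0
  ..###|.  b7=0 t=0,i=3
  ..##.|.  b6=0 t=2,i=2
  ..#.#|#  b5=1 t=0,i=17
  ..#..|#  b4=1 t=1,i=7
  ...##|#  b3=1 t=0,i=2
  ...#.|.  b2=0 t=2,i=21
  ....#|#  b1=1 t=2,i=20
  .....|#  b0=1 t=7,i=18
  bits 00100111011001101000010100111011 = 661030203

661030203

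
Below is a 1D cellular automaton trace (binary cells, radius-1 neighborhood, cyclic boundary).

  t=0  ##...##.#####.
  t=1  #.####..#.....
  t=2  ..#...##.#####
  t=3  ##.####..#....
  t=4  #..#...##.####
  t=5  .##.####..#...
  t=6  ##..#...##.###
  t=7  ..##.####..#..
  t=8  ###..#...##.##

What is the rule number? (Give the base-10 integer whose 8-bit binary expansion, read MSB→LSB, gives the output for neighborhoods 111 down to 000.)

  nb ###: next=.  (t=0,i=9, bit7=0)
  nb ##.: next=.  (t=0,i=1, bit6=0)
  nb #.#: next=.  (t=0,i=7, bit5=0)
  nb #..: next=#  (t=0,i=2, bit4=1)
  nb .##: next=#  (t=0,i=0, bit3=1)
  nb .#.: next=.  (t=1,i=0, bit2=0)
  nb ..#: next=#  (t=0,i=4, bit1=1)
  nb ...: next=#  (t=0,i=3, bit0=1)
  bits 00011011 = 27

27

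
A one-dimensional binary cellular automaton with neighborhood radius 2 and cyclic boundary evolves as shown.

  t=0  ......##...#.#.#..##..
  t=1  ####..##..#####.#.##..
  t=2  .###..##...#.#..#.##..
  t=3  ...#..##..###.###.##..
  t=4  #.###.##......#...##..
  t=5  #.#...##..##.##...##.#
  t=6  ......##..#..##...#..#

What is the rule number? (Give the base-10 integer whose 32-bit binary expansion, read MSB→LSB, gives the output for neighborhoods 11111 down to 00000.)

1357158005

  #####|.  b31=0 t=1,i=12
  ####.|#  b30=1 t=1,i=2
  ###.#|.  b29=0 t=1,i=14
  ###..|#  b28=1 t=1,i=3
  ##.##|.  b27=0 t=3,i=13
  ##.#.|.  b26=0 t=1,i=15
  ##..#|.  b25=0 t=1,i=4
  ##...|.  b24=0 t=0,i=8
  #.###|#  b23=1 t=3,i=14
  #.##.|#  b22=1 t=1,i=18
  #.#.#|#  b21=1 t=0,i=13
  #.#..|.  b20=0 t=0,i=15
  #..##|.  b19=0 t=0,i=17
  #..#.|#  b18=1 t=2,i=15
  #...#|.  b17=0 t=0,i=9
  #....|.  b16=0 t=0,i=21
  .####|#  b15=1 t=1,i=1
  .###.|.  b14=0 t=2,i=2
  .##.#|.  b13=0 t=5,i=0
  .##..|#  b12=1 t=0,i=7
  .#.##|.  b11=0 t=1,i=17
  .#.#.|#  b10=1 t=0,i=12
  .#..#|#  b9=1 t=0,i=16
  .#...|.  b8=0 t=4,i=15
  ..###|.  b7=0 t=1,i=0
  ..##.|#  b6=1 t=0,i=6
  ..#.#|#  b5=1 t=0,i=11
  ..#..|#  b4=1 t=3,i=3
  ...##|.  b3=0 t=0,i=5
  ...#.|#  b2=1 t=0,i=10
  ....#|.  b1=0 t=0,i=4
  .....|#  b0=1 t=0,i=0
  bits 01010000111001001001011001110101 = 1357158005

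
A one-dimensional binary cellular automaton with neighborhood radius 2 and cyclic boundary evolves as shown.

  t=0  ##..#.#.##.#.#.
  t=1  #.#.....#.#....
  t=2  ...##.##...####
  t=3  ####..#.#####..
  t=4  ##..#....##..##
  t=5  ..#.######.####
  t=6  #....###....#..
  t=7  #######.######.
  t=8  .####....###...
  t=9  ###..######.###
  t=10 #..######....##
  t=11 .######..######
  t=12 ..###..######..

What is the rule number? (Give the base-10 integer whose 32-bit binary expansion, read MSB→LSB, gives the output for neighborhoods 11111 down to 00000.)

2269889502

  nb #####: next=#  (t=3,i=10, bit31=1)
  nb ####.: next=.  (t=2,i=13, bit30=0)
  nb ###.#: next=.  (t=5,i=9, bit29=0)
  nb ###..: next=.  (t=2,i=14, bit28=0)
  nb ##.##: next=.  (t=2,i=5, bit27=0)
  nb ##.#.: next=#  (t=0,i=10, bit26=1)
  nb ##..#: next=#  (t=0,i=2, bit25=1)
  nb ##...: next=#  (t=2,i=0, bit24=1)
  nb #.###: next=.  (t=3,i=8, bit23=0)
  nb #.##.: next=#  (t=0,i=0, bit22=1)
  nb #.#.#: next=.  (t=0,i=6, bit21=0)
  nb #.#..: next=.  (t=1,i=2, bit20=0)
  nb #..##: next=#  (t=3,i=14, bit19=1)
  nb #..#.: next=.  (t=0,i=3, bit18=0)
  nb #...#: next=#  (t=2,i=1, bit17=1)
  nb #....: next=#  (t=1,i=4, bit16=1)
  nb .####: next=#  (t=2,i=12, bit15=1)
  nb .###.: next=#  (t=6,i=6, bit14=1)
  nb .##.#: next=.  (t=0,i=9, bit13=0)
  nb .##..: next=.  (t=0,i=1, bit12=0)
  nb .#.##: next=.  (t=0,i=7, bit11=0)
  nb .#.#.: next=.  (t=0,i=5, bit10=0)
  nb .#..#: next=#  (t=6,i=13, bit9=1)
  nb .#...: next=#  (t=1,i=3, bit8=1)
  nb ..###: next=#  (t=2,i=11, bit7=1)
  nb ..##.: next=#  (t=2,i=3, bit6=1)
  nb ..#.#: next=.  (t=0,i=4, bit5=0)
  nb ..#..: next=#  (t=4,i=4, bit4=1)
  nb ...##: next=#  (t=2,i=2, bit3=1)
  nb ...#.: next=#  (t=1,i=7, bit2=1)
  nb ....#: next=#  (t=1,i=6, bit1=1)
  nb .....: next=.  (t=1,i=5, bit0=0)
  bits 10000111010010111100001111011110 = 2269889502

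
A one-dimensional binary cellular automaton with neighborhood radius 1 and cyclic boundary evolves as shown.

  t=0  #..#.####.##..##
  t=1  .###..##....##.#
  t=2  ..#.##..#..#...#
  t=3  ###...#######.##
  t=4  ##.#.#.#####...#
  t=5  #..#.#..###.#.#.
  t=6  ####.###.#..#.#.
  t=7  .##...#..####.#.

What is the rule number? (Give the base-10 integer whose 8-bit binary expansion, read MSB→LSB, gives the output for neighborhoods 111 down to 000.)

150

  nb ###: next=#  (t=0,i=6, bit7=1)
  nb ##.: next=.  (t=0,i=0, bit6=0)
  nb #.#: next=.  (t=0,i=4, bit5=0)
  nb #..: next=#  (t=0,i=1, bit4=1)
  nb .##: next=.  (t=0,i=5, bit3=0)
  nb .#.: next=#  (t=0,i=3, bit2=1)
  nb ..#: next=#  (t=0,i=2, bit1=1)
  nb ...: next=.  (t=1,i=9, bit0=0)
  bits 10010110 = 150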